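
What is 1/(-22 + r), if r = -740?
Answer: -1/762 ≈ -0.0013123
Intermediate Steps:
1/(-22 + r) = 1/(-22 - 740) = 1/(-762) = -1/762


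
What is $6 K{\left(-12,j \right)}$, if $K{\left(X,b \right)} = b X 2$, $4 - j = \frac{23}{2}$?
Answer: $1080$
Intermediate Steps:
$j = - \frac{15}{2}$ ($j = 4 - \frac{23}{2} = - \frac{15}{2} \approx -7.5$)
$K{\left(X,b \right)} = 2 X b$ ($K{\left(X,b \right)} = X b 2 = 2 X b$)
$6 K{\left(-12,j \right)} = 6 \cdot 2 \left(-12\right) \left(- \frac{15}{2}\right) = 6 \cdot 180 = 1080$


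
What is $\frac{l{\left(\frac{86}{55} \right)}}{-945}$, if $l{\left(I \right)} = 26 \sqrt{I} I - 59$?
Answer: $\frac{59}{945} - \frac{2236 \sqrt{4730}}{2858625} \approx 0.0086385$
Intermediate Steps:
$l{\left(I \right)} = -59 + 26 I^{\frac{3}{2}}$ ($l{\left(I \right)} = 26 I^{\frac{3}{2}} - 59 = -59 + 26 I^{\frac{3}{2}}$)
$\frac{l{\left(\frac{86}{55} \right)}}{-945} = \frac{-59 + 26 \left(\frac{86}{55}\right)^{\frac{3}{2}}}{-945} = \left(-59 + 26 \left(86 \cdot \frac{1}{55}\right)^{\frac{3}{2}}\right) \left(- \frac{1}{945}\right) = \left(-59 + 26 \left(\frac{86}{55}\right)^{\frac{3}{2}}\right) \left(- \frac{1}{945}\right) = \left(-59 + 26 \frac{86 \sqrt{4730}}{3025}\right) \left(- \frac{1}{945}\right) = \left(-59 + \frac{2236 \sqrt{4730}}{3025}\right) \left(- \frac{1}{945}\right) = \frac{59}{945} - \frac{2236 \sqrt{4730}}{2858625}$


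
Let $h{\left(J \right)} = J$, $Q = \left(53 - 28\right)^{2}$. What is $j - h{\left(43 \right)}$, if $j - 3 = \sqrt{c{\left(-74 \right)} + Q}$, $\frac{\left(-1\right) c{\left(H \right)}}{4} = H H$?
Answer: $-40 + i \sqrt{21279} \approx -40.0 + 145.87 i$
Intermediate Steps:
$Q = 625$ ($Q = 25^{2} = 625$)
$c{\left(H \right)} = - 4 H^{2}$ ($c{\left(H \right)} = - 4 H H = - 4 H^{2}$)
$j = 3 + i \sqrt{21279}$ ($j = 3 + \sqrt{- 4 \left(-74\right)^{2} + 625} = 3 + \sqrt{\left(-4\right) 5476 + 625} = 3 + \sqrt{-21904 + 625} = 3 + \sqrt{-21279} = 3 + i \sqrt{21279} \approx 3.0 + 145.87 i$)
$j - h{\left(43 \right)} = \left(3 + i \sqrt{21279}\right) - 43 = -40 + i \sqrt{21279}$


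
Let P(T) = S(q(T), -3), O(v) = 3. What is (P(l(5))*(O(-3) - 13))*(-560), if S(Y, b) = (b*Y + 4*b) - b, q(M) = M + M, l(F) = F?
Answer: -218400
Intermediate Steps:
q(M) = 2*M
S(Y, b) = 3*b + Y*b (S(Y, b) = (Y*b + 4*b) - b = (4*b + Y*b) - b = 3*b + Y*b)
P(T) = -9 - 6*T (P(T) = -3*(3 + 2*T) = -9 - 6*T)
(P(l(5))*(O(-3) - 13))*(-560) = ((-9 - 6*5)*(3 - 13))*(-560) = ((-9 - 30)*(-10))*(-560) = -39*(-10)*(-560) = 390*(-560) = -218400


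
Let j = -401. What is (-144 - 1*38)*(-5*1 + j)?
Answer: 73892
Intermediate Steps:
(-144 - 1*38)*(-5*1 + j) = (-144 - 1*38)*(-5*1 - 401) = (-144 - 38)*(-5 - 401) = -182*(-406) = 73892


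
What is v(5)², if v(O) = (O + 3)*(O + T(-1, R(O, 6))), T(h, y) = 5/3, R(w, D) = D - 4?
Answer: 25600/9 ≈ 2844.4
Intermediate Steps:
R(w, D) = -4 + D
T(h, y) = 5/3 (T(h, y) = 5*(⅓) = 5/3)
v(O) = (3 + O)*(5/3 + O) (v(O) = (O + 3)*(O + 5/3) = (3 + O)*(5/3 + O))
v(5)² = (5 + 5² + (14/3)*5)² = (5 + 25 + 70/3)² = (160/3)² = 25600/9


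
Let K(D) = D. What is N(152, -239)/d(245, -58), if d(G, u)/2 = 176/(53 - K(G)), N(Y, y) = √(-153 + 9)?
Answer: -72*I/11 ≈ -6.5455*I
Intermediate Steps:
N(Y, y) = 12*I (N(Y, y) = √(-144) = 12*I)
d(G, u) = 352/(53 - G) (d(G, u) = 2*(176/(53 - G)) = 352/(53 - G))
N(152, -239)/d(245, -58) = (12*I)/((-352/(-53 + 245))) = (12*I)/((-352/192)) = (12*I)/((-352*1/192)) = (12*I)/(-11/6) = (12*I)*(-6/11) = -72*I/11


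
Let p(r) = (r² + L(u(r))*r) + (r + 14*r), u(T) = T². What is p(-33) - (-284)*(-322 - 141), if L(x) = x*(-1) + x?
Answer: -130898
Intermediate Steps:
L(x) = 0 (L(x) = -x + x = 0)
p(r) = r² + 15*r (p(r) = (r² + 0*r) + (r + 14*r) = (r² + 0) + 15*r = r² + 15*r)
p(-33) - (-284)*(-322 - 141) = -33*(15 - 33) - (-284)*(-322 - 141) = -33*(-18) - (-284)*(-463) = 594 - 1*131492 = 594 - 131492 = -130898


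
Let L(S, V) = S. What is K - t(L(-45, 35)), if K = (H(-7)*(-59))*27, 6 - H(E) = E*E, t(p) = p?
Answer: 68544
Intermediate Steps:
H(E) = 6 - E² (H(E) = 6 - E*E = 6 - E²)
K = 68499 (K = ((6 - 1*(-7)²)*(-59))*27 = ((6 - 1*49)*(-59))*27 = ((6 - 49)*(-59))*27 = -43*(-59)*27 = 2537*27 = 68499)
K - t(L(-45, 35)) = 68499 - 1*(-45) = 68499 + 45 = 68544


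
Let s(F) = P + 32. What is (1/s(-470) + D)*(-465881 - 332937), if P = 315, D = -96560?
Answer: 26765450730942/347 ≈ 7.7134e+10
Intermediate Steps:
s(F) = 347 (s(F) = 315 + 32 = 347)
(1/s(-470) + D)*(-465881 - 332937) = (1/347 - 96560)*(-465881 - 332937) = (1/347 - 96560)*(-798818) = -33506319/347*(-798818) = 26765450730942/347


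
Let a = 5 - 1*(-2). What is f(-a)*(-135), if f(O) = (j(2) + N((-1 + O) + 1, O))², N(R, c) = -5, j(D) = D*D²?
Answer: -1215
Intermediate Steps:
a = 7 (a = 5 + 2 = 7)
j(D) = D³
f(O) = 9 (f(O) = (2³ - 5)² = (8 - 5)² = 3² = 9)
f(-a)*(-135) = 9*(-135) = -1215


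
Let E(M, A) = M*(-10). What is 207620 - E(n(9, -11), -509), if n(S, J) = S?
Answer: 207710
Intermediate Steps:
E(M, A) = -10*M
207620 - E(n(9, -11), -509) = 207620 - (-10)*9 = 207620 - 1*(-90) = 207620 + 90 = 207710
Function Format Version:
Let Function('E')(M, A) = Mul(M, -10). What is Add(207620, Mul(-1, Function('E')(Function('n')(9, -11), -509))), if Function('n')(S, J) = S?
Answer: 207710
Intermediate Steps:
Function('E')(M, A) = Mul(-10, M)
Add(207620, Mul(-1, Function('E')(Function('n')(9, -11), -509))) = Add(207620, Mul(-1, Mul(-10, 9))) = Add(207620, Mul(-1, -90)) = Add(207620, 90) = 207710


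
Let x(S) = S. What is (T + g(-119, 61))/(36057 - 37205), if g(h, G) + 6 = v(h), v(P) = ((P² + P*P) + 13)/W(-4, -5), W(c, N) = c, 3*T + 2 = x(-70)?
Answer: 4065/656 ≈ 6.1966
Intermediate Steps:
T = -24 (T = -⅔ + (⅓)*(-70) = -⅔ - 70/3 = -24)
v(P) = -13/4 - P²/2 (v(P) = ((P² + P*P) + 13)/(-4) = ((P² + P²) + 13)*(-¼) = (2*P² + 13)*(-¼) = (13 + 2*P²)*(-¼) = -13/4 - P²/2)
g(h, G) = -37/4 - h²/2 (g(h, G) = -6 + (-13/4 - h²/2) = -37/4 - h²/2)
(T + g(-119, 61))/(36057 - 37205) = (-24 + (-37/4 - ½*(-119)²))/(36057 - 37205) = (-24 + (-37/4 - ½*14161))/(-1148) = (-24 + (-37/4 - 14161/2))*(-1/1148) = (-24 - 28359/4)*(-1/1148) = -28455/4*(-1/1148) = 4065/656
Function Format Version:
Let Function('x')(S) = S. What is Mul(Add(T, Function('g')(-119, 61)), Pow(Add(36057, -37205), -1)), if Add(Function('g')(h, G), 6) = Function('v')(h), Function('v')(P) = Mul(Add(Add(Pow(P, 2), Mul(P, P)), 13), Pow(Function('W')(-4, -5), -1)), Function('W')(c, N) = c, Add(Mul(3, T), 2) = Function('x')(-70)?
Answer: Rational(4065, 656) ≈ 6.1966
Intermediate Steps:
T = -24 (T = Add(Rational(-2, 3), Mul(Rational(1, 3), -70)) = Add(Rational(-2, 3), Rational(-70, 3)) = -24)
Function('v')(P) = Add(Rational(-13, 4), Mul(Rational(-1, 2), Pow(P, 2))) (Function('v')(P) = Mul(Add(Add(Pow(P, 2), Mul(P, P)), 13), Pow(-4, -1)) = Mul(Add(Add(Pow(P, 2), Pow(P, 2)), 13), Rational(-1, 4)) = Mul(Add(Mul(2, Pow(P, 2)), 13), Rational(-1, 4)) = Mul(Add(13, Mul(2, Pow(P, 2))), Rational(-1, 4)) = Add(Rational(-13, 4), Mul(Rational(-1, 2), Pow(P, 2))))
Function('g')(h, G) = Add(Rational(-37, 4), Mul(Rational(-1, 2), Pow(h, 2))) (Function('g')(h, G) = Add(-6, Add(Rational(-13, 4), Mul(Rational(-1, 2), Pow(h, 2)))) = Add(Rational(-37, 4), Mul(Rational(-1, 2), Pow(h, 2))))
Mul(Add(T, Function('g')(-119, 61)), Pow(Add(36057, -37205), -1)) = Mul(Add(-24, Add(Rational(-37, 4), Mul(Rational(-1, 2), Pow(-119, 2)))), Pow(Add(36057, -37205), -1)) = Mul(Add(-24, Add(Rational(-37, 4), Mul(Rational(-1, 2), 14161))), Pow(-1148, -1)) = Mul(Add(-24, Add(Rational(-37, 4), Rational(-14161, 2))), Rational(-1, 1148)) = Mul(Add(-24, Rational(-28359, 4)), Rational(-1, 1148)) = Mul(Rational(-28455, 4), Rational(-1, 1148)) = Rational(4065, 656)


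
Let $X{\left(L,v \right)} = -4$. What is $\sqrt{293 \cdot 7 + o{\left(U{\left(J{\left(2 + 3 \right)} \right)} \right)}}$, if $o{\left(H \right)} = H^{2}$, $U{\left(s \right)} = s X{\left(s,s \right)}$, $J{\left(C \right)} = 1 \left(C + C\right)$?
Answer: $\sqrt{3651} \approx 60.424$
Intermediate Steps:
$J{\left(C \right)} = 2 C$ ($J{\left(C \right)} = 1 \cdot 2 C = 2 C$)
$U{\left(s \right)} = - 4 s$ ($U{\left(s \right)} = s \left(-4\right) = - 4 s$)
$\sqrt{293 \cdot 7 + o{\left(U{\left(J{\left(2 + 3 \right)} \right)} \right)}} = \sqrt{293 \cdot 7 + \left(- 4 \cdot 2 \left(2 + 3\right)\right)^{2}} = \sqrt{2051 + \left(- 4 \cdot 2 \cdot 5\right)^{2}} = \sqrt{2051 + \left(\left(-4\right) 10\right)^{2}} = \sqrt{2051 + \left(-40\right)^{2}} = \sqrt{2051 + 1600} = \sqrt{3651}$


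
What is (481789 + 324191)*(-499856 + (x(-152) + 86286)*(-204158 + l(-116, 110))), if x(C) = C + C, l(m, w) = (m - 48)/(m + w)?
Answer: -14146611605633920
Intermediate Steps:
l(m, w) = (-48 + m)/(m + w)
x(C) = 2*C
(481789 + 324191)*(-499856 + (x(-152) + 86286)*(-204158 + l(-116, 110))) = (481789 + 324191)*(-499856 + (2*(-152) + 86286)*(-204158 + (-48 - 116)/(-116 + 110))) = 805980*(-499856 + (-304 + 86286)*(-204158 - 164/(-6))) = 805980*(-499856 + 85982*(-204158 - ⅙*(-164))) = 805980*(-499856 + 85982*(-204158 + 82/3)) = 805980*(-499856 + 85982*(-612392/3)) = 805980*(-499856 - 52654688944/3) = 805980*(-52656188512/3) = -14146611605633920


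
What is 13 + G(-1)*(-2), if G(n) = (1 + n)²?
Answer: 13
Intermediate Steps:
13 + G(-1)*(-2) = 13 + (1 - 1)²*(-2) = 13 + 0²*(-2) = 13 + 0*(-2) = 13 + 0 = 13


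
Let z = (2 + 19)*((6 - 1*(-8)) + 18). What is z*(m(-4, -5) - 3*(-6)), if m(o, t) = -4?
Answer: 9408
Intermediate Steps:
z = 672 (z = 21*((6 + 8) + 18) = 21*(14 + 18) = 21*32 = 672)
z*(m(-4, -5) - 3*(-6)) = 672*(-4 - 3*(-6)) = 672*(-4 + 18) = 672*14 = 9408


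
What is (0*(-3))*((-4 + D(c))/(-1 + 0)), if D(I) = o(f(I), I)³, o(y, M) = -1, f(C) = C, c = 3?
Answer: 0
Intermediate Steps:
D(I) = -1 (D(I) = (-1)³ = -1)
(0*(-3))*((-4 + D(c))/(-1 + 0)) = (0*(-3))*((-4 - 1)/(-1 + 0)) = 0*(-5/(-1)) = 0*(-5*(-1)) = 0*5 = 0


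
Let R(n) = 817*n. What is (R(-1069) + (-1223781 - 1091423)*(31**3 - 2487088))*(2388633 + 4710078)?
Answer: 40385581783237892865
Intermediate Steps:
(R(-1069) + (-1223781 - 1091423)*(31**3 - 2487088))*(2388633 + 4710078) = (817*(-1069) + (-1223781 - 1091423)*(31**3 - 2487088))*(2388633 + 4710078) = (-873373 - 2315204*(29791 - 2487088))*7098711 = (-873373 - 2315204*(-2457297))*7098711 = (-873373 + 5689143843588)*7098711 = 5689142970215*7098711 = 40385581783237892865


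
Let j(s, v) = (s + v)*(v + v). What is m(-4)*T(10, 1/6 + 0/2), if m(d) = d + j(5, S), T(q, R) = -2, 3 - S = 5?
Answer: 32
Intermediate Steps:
S = -2 (S = 3 - 1*5 = 3 - 5 = -2)
j(s, v) = 2*v*(s + v) (j(s, v) = (s + v)*(2*v) = 2*v*(s + v))
m(d) = -12 + d (m(d) = d + 2*(-2)*(5 - 2) = d + 2*(-2)*3 = d - 12 = -12 + d)
m(-4)*T(10, 1/6 + 0/2) = (-12 - 4)*(-2) = -16*(-2) = 32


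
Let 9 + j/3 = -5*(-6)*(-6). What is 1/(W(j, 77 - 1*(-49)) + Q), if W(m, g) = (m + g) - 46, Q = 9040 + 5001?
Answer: 1/13554 ≈ 7.3779e-5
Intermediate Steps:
j = -567 (j = -27 + 3*(-5*(-6)*(-6)) = -27 + 3*(30*(-6)) = -27 + 3*(-180) = -27 - 540 = -567)
Q = 14041
W(m, g) = -46 + g + m (W(m, g) = (g + m) - 46 = -46 + g + m)
1/(W(j, 77 - 1*(-49)) + Q) = 1/((-46 + (77 - 1*(-49)) - 567) + 14041) = 1/((-46 + (77 + 49) - 567) + 14041) = 1/((-46 + 126 - 567) + 14041) = 1/(-487 + 14041) = 1/13554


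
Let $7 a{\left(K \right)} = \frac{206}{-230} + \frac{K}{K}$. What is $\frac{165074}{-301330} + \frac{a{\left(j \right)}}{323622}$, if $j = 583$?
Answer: $- \frac{716739444943}{1308353314905} \approx -0.54782$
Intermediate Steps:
$a{\left(K \right)} = \frac{12}{805}$ ($a{\left(K \right)} = \frac{\frac{206}{-230} + \frac{K}{K}}{7} = \frac{206 \left(- \frac{1}{230}\right) + 1}{7} = \frac{- \frac{103}{115} + 1}{7} = \frac{1}{7} \cdot \frac{12}{115} = \frac{12}{805}$)
$\frac{165074}{-301330} + \frac{a{\left(j \right)}}{323622} = \frac{165074}{-301330} + \frac{12}{805 \cdot 323622} = 165074 \left(- \frac{1}{301330}\right) + \frac{12}{805} \cdot \frac{1}{323622} = - \frac{82537}{150665} + \frac{2}{43419285} = - \frac{716739444943}{1308353314905}$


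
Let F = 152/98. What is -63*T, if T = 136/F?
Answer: -104958/19 ≈ -5524.1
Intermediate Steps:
F = 76/49 (F = 152*(1/98) = 76/49 ≈ 1.5510)
T = 1666/19 (T = 136/(76/49) = 136*(49/76) = 1666/19 ≈ 87.684)
-63*T = -63*1666/19 = -104958/19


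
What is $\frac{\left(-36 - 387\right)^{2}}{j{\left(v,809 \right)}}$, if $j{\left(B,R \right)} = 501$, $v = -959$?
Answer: $\frac{59643}{167} \approx 357.14$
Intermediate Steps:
$\frac{\left(-36 - 387\right)^{2}}{j{\left(v,809 \right)}} = \frac{\left(-36 - 387\right)^{2}}{501} = \left(-423\right)^{2} \cdot \frac{1}{501} = 178929 \cdot \frac{1}{501} = \frac{59643}{167}$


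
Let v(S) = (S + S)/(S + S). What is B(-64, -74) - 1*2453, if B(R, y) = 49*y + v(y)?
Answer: -6078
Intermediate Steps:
v(S) = 1 (v(S) = (2*S)/((2*S)) = (2*S)*(1/(2*S)) = 1)
B(R, y) = 1 + 49*y (B(R, y) = 49*y + 1 = 1 + 49*y)
B(-64, -74) - 1*2453 = (1 + 49*(-74)) - 1*2453 = (1 - 3626) - 2453 = -3625 - 2453 = -6078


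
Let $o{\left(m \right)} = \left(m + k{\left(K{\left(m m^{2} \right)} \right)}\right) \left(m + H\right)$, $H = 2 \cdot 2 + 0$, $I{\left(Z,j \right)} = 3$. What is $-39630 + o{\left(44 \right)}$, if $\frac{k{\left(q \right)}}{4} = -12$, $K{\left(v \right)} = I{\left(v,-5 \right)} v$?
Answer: $-39822$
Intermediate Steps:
$K{\left(v \right)} = 3 v$
$k{\left(q \right)} = -48$ ($k{\left(q \right)} = 4 \left(-12\right) = -48$)
$H = 4$ ($H = 4 + 0 = 4$)
$o{\left(m \right)} = \left(-48 + m\right) \left(4 + m\right)$ ($o{\left(m \right)} = \left(m - 48\right) \left(m + 4\right) = \left(-48 + m\right) \left(4 + m\right)$)
$-39630 + o{\left(44 \right)} = -39630 - \left(2128 - 1936\right) = -39630 - 192 = -39822$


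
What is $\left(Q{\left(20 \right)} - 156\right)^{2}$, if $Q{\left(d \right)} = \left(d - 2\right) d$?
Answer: $41616$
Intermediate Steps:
$Q{\left(d \right)} = d \left(-2 + d\right)$ ($Q{\left(d \right)} = \left(-2 + d\right) d = d \left(-2 + d\right)$)
$\left(Q{\left(20 \right)} - 156\right)^{2} = \left(20 \left(-2 + 20\right) - 156\right)^{2} = \left(20 \cdot 18 - 156\right)^{2} = \left(360 - 156\right)^{2} = 204^{2} = 41616$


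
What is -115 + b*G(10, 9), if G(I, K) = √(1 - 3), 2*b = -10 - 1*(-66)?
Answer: -115 + 28*I*√2 ≈ -115.0 + 39.598*I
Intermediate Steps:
b = 28 (b = (-10 - 1*(-66))/2 = (-10 + 66)/2 = (½)*56 = 28)
G(I, K) = I*√2 (G(I, K) = √(-2) = I*√2)
-115 + b*G(10, 9) = -115 + 28*(I*√2) = -115 + 28*I*√2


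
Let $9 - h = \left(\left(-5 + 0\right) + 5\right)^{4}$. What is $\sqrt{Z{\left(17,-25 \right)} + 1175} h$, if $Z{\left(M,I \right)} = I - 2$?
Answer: $18 \sqrt{287} \approx 304.94$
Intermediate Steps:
$Z{\left(M,I \right)} = -2 + I$
$h = 9$ ($h = 9 - \left(\left(-5 + 0\right) + 5\right)^{4} = 9 - \left(-5 + 5\right)^{4} = 9 - 0^{4} = 9 - 0 = 9 + 0 = 9$)
$\sqrt{Z{\left(17,-25 \right)} + 1175} h = \sqrt{\left(-2 - 25\right) + 1175} \cdot 9 = \sqrt{-27 + 1175} \cdot 9 = \sqrt{1148} \cdot 9 = 2 \sqrt{287} \cdot 9 = 18 \sqrt{287}$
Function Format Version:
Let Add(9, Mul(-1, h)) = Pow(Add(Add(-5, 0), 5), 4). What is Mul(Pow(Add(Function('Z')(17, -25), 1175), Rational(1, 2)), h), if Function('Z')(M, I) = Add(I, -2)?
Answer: Mul(18, Pow(287, Rational(1, 2))) ≈ 304.94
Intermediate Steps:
Function('Z')(M, I) = Add(-2, I)
h = 9 (h = Add(9, Mul(-1, Pow(Add(Add(-5, 0), 5), 4))) = Add(9, Mul(-1, Pow(Add(-5, 5), 4))) = Add(9, Mul(-1, Pow(0, 4))) = Add(9, Mul(-1, 0)) = Add(9, 0) = 9)
Mul(Pow(Add(Function('Z')(17, -25), 1175), Rational(1, 2)), h) = Mul(Pow(Add(Add(-2, -25), 1175), Rational(1, 2)), 9) = Mul(Pow(Add(-27, 1175), Rational(1, 2)), 9) = Mul(Pow(1148, Rational(1, 2)), 9) = Mul(Mul(2, Pow(287, Rational(1, 2))), 9) = Mul(18, Pow(287, Rational(1, 2)))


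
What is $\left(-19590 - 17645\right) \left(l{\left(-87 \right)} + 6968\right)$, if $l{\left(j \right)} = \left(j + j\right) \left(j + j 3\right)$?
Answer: $-2514107200$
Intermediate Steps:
$l{\left(j \right)} = 8 j^{2}$ ($l{\left(j \right)} = 2 j \left(j + 3 j\right) = 2 j 4 j = 8 j^{2}$)
$\left(-19590 - 17645\right) \left(l{\left(-87 \right)} + 6968\right) = \left(-19590 - 17645\right) \left(8 \left(-87\right)^{2} + 6968\right) = - 37235 \left(8 \cdot 7569 + 6968\right) = - 37235 \left(60552 + 6968\right) = \left(-37235\right) 67520 = -2514107200$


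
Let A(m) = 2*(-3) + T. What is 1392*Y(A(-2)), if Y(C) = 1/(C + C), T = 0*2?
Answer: -116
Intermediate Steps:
T = 0
A(m) = -6 (A(m) = 2*(-3) + 0 = -6 + 0 = -6)
Y(C) = 1/(2*C)
1392*Y(A(-2)) = 1392*((1/2)/(-6)) = 1392*((1/2)*(-1/6)) = 1392*(-1/12) = -116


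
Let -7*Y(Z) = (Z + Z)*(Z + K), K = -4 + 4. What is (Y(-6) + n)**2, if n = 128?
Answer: 678976/49 ≈ 13857.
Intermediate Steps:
K = 0
Y(Z) = -2*Z**2/7 (Y(Z) = -(Z + Z)*(Z + 0)/7 = -2*Z*Z/7 = -2*Z**2/7)
(Y(-6) + n)**2 = (-2/7*(-6)**2 + 128)**2 = (-2/7*36 + 128)**2 = (-72/7 + 128)**2 = (824/7)**2 = 678976/49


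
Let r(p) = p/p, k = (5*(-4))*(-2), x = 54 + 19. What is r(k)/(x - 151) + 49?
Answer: 3821/78 ≈ 48.987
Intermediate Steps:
x = 73
k = 40 (k = -20*(-2) = 40)
r(p) = 1
r(k)/(x - 151) + 49 = 1/(73 - 151) + 49 = 1/(-78) + 49 = -1/78*1 + 49 = -1/78 + 49 = 3821/78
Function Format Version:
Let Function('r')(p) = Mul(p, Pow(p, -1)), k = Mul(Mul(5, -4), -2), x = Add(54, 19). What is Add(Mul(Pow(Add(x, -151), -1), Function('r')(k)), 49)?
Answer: Rational(3821, 78) ≈ 48.987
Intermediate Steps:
x = 73
k = 40 (k = Mul(-20, -2) = 40)
Function('r')(p) = 1
Add(Mul(Pow(Add(x, -151), -1), Function('r')(k)), 49) = Add(Mul(Pow(Add(73, -151), -1), 1), 49) = Add(Mul(Pow(-78, -1), 1), 49) = Add(Mul(Rational(-1, 78), 1), 49) = Add(Rational(-1, 78), 49) = Rational(3821, 78)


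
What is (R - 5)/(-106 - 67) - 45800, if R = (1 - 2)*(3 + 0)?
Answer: -7923392/173 ≈ -45800.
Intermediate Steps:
R = -3 (R = -1*3 = -3)
(R - 5)/(-106 - 67) - 45800 = (-3 - 5)/(-106 - 67) - 45800 = -8/(-173) - 45800 = -8*(-1/173) - 45800 = 8/173 - 45800 = -7923392/173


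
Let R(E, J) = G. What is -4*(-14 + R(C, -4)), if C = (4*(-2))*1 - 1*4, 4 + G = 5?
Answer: 52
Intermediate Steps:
G = 1 (G = -4 + 5 = 1)
C = -12 (C = -8*1 - 4 = -8 - 4 = -12)
R(E, J) = 1
-4*(-14 + R(C, -4)) = -4*(-14 + 1) = -4*(-13) = 52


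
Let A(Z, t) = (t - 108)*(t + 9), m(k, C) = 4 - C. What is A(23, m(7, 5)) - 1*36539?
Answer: -37411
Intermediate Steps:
A(Z, t) = (-108 + t)*(9 + t)
A(23, m(7, 5)) - 1*36539 = (-972 + (4 - 1*5)² - 99*(4 - 1*5)) - 1*36539 = (-972 + (4 - 5)² - 99*(4 - 5)) - 36539 = (-972 + (-1)² - 99*(-1)) - 36539 = (-972 + 1 + 99) - 36539 = -872 - 36539 = -37411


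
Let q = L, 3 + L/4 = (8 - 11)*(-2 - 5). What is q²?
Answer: 5184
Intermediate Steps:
L = 72 (L = -12 + 4*((8 - 11)*(-2 - 5)) = -12 + 4*(-3*(-7)) = -12 + 4*21 = -12 + 84 = 72)
q = 72
q² = 72² = 5184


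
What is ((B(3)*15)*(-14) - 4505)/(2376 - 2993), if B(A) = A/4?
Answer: 9325/1234 ≈ 7.5567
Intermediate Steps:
B(A) = A/4 (B(A) = A*(¼) = A/4)
((B(3)*15)*(-14) - 4505)/(2376 - 2993) = ((((¼)*3)*15)*(-14) - 4505)/(2376 - 2993) = (((¾)*15)*(-14) - 4505)/(-617) = ((45/4)*(-14) - 4505)*(-1/617) = (-315/2 - 4505)*(-1/617) = -9325/2*(-1/617) = 9325/1234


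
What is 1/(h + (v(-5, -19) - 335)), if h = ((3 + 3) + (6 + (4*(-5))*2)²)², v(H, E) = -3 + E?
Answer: 1/1349887 ≈ 7.4080e-7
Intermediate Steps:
h = 1350244 (h = (6 + (6 - 20*2)²)² = (6 + (6 - 40)²)² = (6 + (-34)²)² = (6 + 1156)² = 1162² = 1350244)
1/(h + (v(-5, -19) - 335)) = 1/(1350244 + ((-3 - 19) - 335)) = 1/(1350244 + (-22 - 335)) = 1/(1350244 - 357) = 1/1349887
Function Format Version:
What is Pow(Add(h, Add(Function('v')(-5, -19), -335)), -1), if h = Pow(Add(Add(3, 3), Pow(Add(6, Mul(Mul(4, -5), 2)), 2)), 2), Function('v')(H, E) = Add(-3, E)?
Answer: Rational(1, 1349887) ≈ 7.4080e-7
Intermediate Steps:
h = 1350244 (h = Pow(Add(6, Pow(Add(6, Mul(-20, 2)), 2)), 2) = Pow(Add(6, Pow(Add(6, -40), 2)), 2) = Pow(Add(6, Pow(-34, 2)), 2) = Pow(Add(6, 1156), 2) = Pow(1162, 2) = 1350244)
Pow(Add(h, Add(Function('v')(-5, -19), -335)), -1) = Pow(Add(1350244, Add(Add(-3, -19), -335)), -1) = Pow(Add(1350244, Add(-22, -335)), -1) = Pow(Add(1350244, -357), -1) = Pow(1349887, -1) = Rational(1, 1349887)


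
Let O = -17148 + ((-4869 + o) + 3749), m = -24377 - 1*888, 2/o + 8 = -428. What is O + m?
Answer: -9490195/218 ≈ -43533.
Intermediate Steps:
o = -1/218 (o = 2/(-8 - 428) = 2/(-436) = 2*(-1/436) = -1/218 ≈ -0.0045872)
m = -25265 (m = -24377 - 888 = -25265)
O = -3982425/218 (O = -17148 + ((-4869 - 1/218) + 3749) = -17148 + (-1061443/218 + 3749) = -17148 - 244161/218 = -3982425/218 ≈ -18268.)
O + m = -3982425/218 - 25265 = -9490195/218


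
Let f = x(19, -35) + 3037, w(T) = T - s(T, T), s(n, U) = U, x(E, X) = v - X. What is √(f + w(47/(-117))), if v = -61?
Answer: √3011 ≈ 54.873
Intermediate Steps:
x(E, X) = -61 - X
w(T) = 0 (w(T) = T - T = 0)
f = 3011 (f = (-61 - 1*(-35)) + 3037 = (-61 + 35) + 3037 = -26 + 3037 = 3011)
√(f + w(47/(-117))) = √(3011 + 0) = √3011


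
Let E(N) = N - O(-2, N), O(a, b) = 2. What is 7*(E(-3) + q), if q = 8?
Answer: 21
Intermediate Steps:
E(N) = -2 + N (E(N) = N - 1*2 = N - 2 = -2 + N)
7*(E(-3) + q) = 7*((-2 - 3) + 8) = 7*(-5 + 8) = 7*3 = 21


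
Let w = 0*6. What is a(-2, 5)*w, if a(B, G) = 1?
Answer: 0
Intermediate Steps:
w = 0
a(-2, 5)*w = 1*0 = 0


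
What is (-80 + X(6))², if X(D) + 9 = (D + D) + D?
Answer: 5041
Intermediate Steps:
X(D) = -9 + 3*D (X(D) = -9 + ((D + D) + D) = -9 + (2*D + D) = -9 + 3*D)
(-80 + X(6))² = (-80 + (-9 + 3*6))² = (-80 + (-9 + 18))² = (-80 + 9)² = (-71)² = 5041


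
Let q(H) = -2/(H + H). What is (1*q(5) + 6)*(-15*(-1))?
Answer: 87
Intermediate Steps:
q(H) = -1/H (q(H) = -2/(2*H) = (1/(2*H))*(-2) = -1/H)
(1*q(5) + 6)*(-15*(-1)) = (1*(-1/5) + 6)*(-15*(-1)) = (1*(-1*⅕) + 6)*15 = (1*(-⅕) + 6)*15 = (-⅕ + 6)*15 = (29/5)*15 = 87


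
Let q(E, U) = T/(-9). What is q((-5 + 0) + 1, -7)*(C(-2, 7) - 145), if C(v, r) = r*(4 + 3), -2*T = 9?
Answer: -48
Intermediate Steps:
T = -9/2 (T = -1/2*9 = -9/2 ≈ -4.5000)
C(v, r) = 7*r (C(v, r) = r*7 = 7*r)
q(E, U) = 1/2 (q(E, U) = -9/2/(-9) = -9/2*(-1/9) = 1/2)
q((-5 + 0) + 1, -7)*(C(-2, 7) - 145) = (7*7 - 145)/2 = (49 - 145)/2 = (1/2)*(-96) = -48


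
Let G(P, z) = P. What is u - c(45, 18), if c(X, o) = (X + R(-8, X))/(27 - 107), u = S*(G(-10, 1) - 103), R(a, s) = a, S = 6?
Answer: -54203/80 ≈ -677.54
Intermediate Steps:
u = -678 (u = 6*(-10 - 103) = 6*(-113) = -678)
c(X, o) = ⅒ - X/80 (c(X, o) = (X - 8)/(27 - 107) = (-8 + X)/(-80) = (-8 + X)*(-1/80) = ⅒ - X/80)
u - c(45, 18) = -678 - (⅒ - 1/80*45) = -678 - (⅒ - 9/16) = -678 - 1*(-37/80) = -678 + 37/80 = -54203/80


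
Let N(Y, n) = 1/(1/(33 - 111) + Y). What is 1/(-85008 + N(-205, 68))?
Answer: -15991/1359363006 ≈ -1.1764e-5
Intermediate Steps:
N(Y, n) = 1/(-1/78 + Y) (N(Y, n) = 1/(1/(-78) + Y) = 1/(-1/78 + Y))
1/(-85008 + N(-205, 68)) = 1/(-85008 + 78/(-1 + 78*(-205))) = 1/(-85008 + 78/(-1 - 15990)) = 1/(-85008 + 78/(-15991)) = 1/(-85008 + 78*(-1/15991)) = 1/(-85008 - 78/15991) = 1/(-1359363006/15991) = -15991/1359363006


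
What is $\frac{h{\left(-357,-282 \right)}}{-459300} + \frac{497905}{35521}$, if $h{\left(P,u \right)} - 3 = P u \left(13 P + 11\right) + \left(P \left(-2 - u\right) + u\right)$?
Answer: $\frac{5596439633013}{5438265100} \approx 1029.1$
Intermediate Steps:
$h{\left(P,u \right)} = 3 + u + P \left(-2 - u\right) + P u \left(11 + 13 P\right)$ ($h{\left(P,u \right)} = 3 + \left(P u \left(13 P + 11\right) + \left(P \left(-2 - u\right) + u\right)\right) = 3 + \left(P u \left(11 + 13 P\right) + \left(u + P \left(-2 - u\right)\right)\right) = 3 + \left(u + P \left(-2 - u\right) + P u \left(11 + 13 P\right)\right) = 3 + u + P \left(-2 - u\right) + P u \left(11 + 13 P\right)$)
$\frac{h{\left(-357,-282 \right)}}{-459300} + \frac{497905}{35521} = \frac{3 - 282 - -714 + 10 \left(-357\right) \left(-282\right) + 13 \left(-282\right) \left(-357\right)^{2}}{-459300} + \frac{497905}{35521} = \left(3 - 282 + 714 + 1006740 + 13 \left(-282\right) 127449\right) \left(- \frac{1}{459300}\right) + 497905 \cdot \frac{1}{35521} = \left(3 - 282 + 714 + 1006740 - 467228034\right) \left(- \frac{1}{459300}\right) + \frac{497905}{35521} = \left(-466220859\right) \left(- \frac{1}{459300}\right) + \frac{497905}{35521} = \frac{155406953}{153100} + \frac{497905}{35521} = \frac{5596439633013}{5438265100}$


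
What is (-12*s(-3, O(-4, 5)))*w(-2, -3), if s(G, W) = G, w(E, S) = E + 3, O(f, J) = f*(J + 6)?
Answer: 36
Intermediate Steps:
O(f, J) = f*(6 + J)
w(E, S) = 3 + E
(-12*s(-3, O(-4, 5)))*w(-2, -3) = (-12*(-3))*(3 - 2) = 36*1 = 36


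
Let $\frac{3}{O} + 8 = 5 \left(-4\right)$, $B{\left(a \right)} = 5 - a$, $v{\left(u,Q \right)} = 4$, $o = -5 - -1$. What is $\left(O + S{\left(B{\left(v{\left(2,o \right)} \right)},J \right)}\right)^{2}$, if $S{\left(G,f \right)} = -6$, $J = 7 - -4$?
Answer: $\frac{29241}{784} \approx 37.297$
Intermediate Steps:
$o = -4$ ($o = -5 + 1 = -4$)
$J = 11$ ($J = 7 + 4 = 11$)
$O = - \frac{3}{28}$ ($O = \frac{3}{-8 + 5 \left(-4\right)} = \frac{3}{-8 - 20} = \frac{3}{-28} = 3 \left(- \frac{1}{28}\right) = - \frac{3}{28} \approx -0.10714$)
$\left(O + S{\left(B{\left(v{\left(2,o \right)} \right)},J \right)}\right)^{2} = \left(- \frac{3}{28} - 6\right)^{2} = \left(- \frac{171}{28}\right)^{2} = \frac{29241}{784}$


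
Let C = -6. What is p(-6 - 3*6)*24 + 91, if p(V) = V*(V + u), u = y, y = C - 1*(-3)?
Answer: 15643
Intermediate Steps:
y = -3 (y = -6 - 1*(-3) = -6 + 3 = -3)
u = -3
p(V) = V*(-3 + V) (p(V) = V*(V - 3) = V*(-3 + V))
p(-6 - 3*6)*24 + 91 = ((-6 - 3*6)*(-3 + (-6 - 3*6)))*24 + 91 = ((-6 - 18)*(-3 + (-6 - 18)))*24 + 91 = -24*(-3 - 24)*24 + 91 = -24*(-27)*24 + 91 = 648*24 + 91 = 15552 + 91 = 15643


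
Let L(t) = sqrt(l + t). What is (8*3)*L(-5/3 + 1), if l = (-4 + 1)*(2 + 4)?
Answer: 16*I*sqrt(42) ≈ 103.69*I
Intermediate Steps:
l = -18 (l = -3*6 = -18)
L(t) = sqrt(-18 + t)
(8*3)*L(-5/3 + 1) = (8*3)*sqrt(-18 + (-5/3 + 1)) = 24*sqrt(-18 + (-5*1/3 + 1)) = 24*sqrt(-18 + (-5/3 + 1)) = 24*sqrt(-18 - 2/3) = 24*sqrt(-56/3) = 24*(2*I*sqrt(42)/3) = 16*I*sqrt(42)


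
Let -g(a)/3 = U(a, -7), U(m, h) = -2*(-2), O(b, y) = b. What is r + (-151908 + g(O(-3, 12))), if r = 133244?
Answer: -18676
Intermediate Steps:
U(m, h) = 4
g(a) = -12 (g(a) = -3*4 = -12)
r + (-151908 + g(O(-3, 12))) = 133244 + (-151908 - 12) = 133244 - 151920 = -18676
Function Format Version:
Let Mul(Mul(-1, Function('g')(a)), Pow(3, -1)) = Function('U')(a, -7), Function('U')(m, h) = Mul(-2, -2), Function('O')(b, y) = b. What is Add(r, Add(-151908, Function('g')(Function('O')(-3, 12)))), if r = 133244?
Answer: -18676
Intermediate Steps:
Function('U')(m, h) = 4
Function('g')(a) = -12 (Function('g')(a) = Mul(-3, 4) = -12)
Add(r, Add(-151908, Function('g')(Function('O')(-3, 12)))) = Add(133244, Add(-151908, -12)) = Add(133244, -151920) = -18676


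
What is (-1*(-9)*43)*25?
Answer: 9675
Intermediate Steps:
(-1*(-9)*43)*25 = (9*43)*25 = 387*25 = 9675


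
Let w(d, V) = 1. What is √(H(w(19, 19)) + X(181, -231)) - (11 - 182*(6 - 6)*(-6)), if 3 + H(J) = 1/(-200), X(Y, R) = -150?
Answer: -11 + I*√61202/20 ≈ -11.0 + 12.37*I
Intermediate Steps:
H(J) = -601/200 (H(J) = -3 + 1/(-200) = -3 - 1/200 = -601/200)
√(H(w(19, 19)) + X(181, -231)) - (11 - 182*(6 - 6)*(-6)) = √(-601/200 - 150) - (11 - 182*(6 - 6)*(-6)) = √(-30601/200) - (11 - 0*(-6)) = I*√61202/20 - (11 - 182*0) = I*√61202/20 - (11 + 0) = I*√61202/20 - 1*11 = I*√61202/20 - 11 = -11 + I*√61202/20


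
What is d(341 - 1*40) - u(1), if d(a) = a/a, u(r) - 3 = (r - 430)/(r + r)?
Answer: 425/2 ≈ 212.50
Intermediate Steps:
u(r) = 3 + (-430 + r)/(2*r) (u(r) = 3 + (r - 430)/(r + r) = 3 + (-430 + r)/((2*r)) = 3 + (-430 + r)*(1/(2*r)) = 3 + (-430 + r)/(2*r))
d(a) = 1
d(341 - 1*40) - u(1) = 1 - (7/2 - 215/1) = 1 - (7/2 - 215*1) = 1 - (7/2 - 215) = 1 - 1*(-423/2) = 1 + 423/2 = 425/2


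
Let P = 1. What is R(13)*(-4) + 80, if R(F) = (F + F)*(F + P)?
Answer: -1376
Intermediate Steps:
R(F) = 2*F*(1 + F) (R(F) = (F + F)*(F + 1) = (2*F)*(1 + F) = 2*F*(1 + F))
R(13)*(-4) + 80 = (2*13*(1 + 13))*(-4) + 80 = (2*13*14)*(-4) + 80 = 364*(-4) + 80 = -1456 + 80 = -1376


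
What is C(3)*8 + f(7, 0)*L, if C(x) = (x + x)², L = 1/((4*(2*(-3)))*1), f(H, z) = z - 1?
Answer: 6913/24 ≈ 288.04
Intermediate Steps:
f(H, z) = -1 + z
L = -1/24 (L = 1/((4*(-6))*1) = 1/(-24*1) = 1/(-24) = -1/24 ≈ -0.041667)
C(x) = 4*x² (C(x) = (2*x)² = 4*x²)
C(3)*8 + f(7, 0)*L = (4*3²)*8 + (-1 + 0)*(-1/24) = (4*9)*8 - 1*(-1/24) = 36*8 + 1/24 = 288 + 1/24 = 6913/24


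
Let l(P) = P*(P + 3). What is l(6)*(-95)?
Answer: -5130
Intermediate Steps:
l(P) = P*(3 + P)
l(6)*(-95) = (6*(3 + 6))*(-95) = (6*9)*(-95) = 54*(-95) = -5130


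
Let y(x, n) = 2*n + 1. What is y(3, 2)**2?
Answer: 25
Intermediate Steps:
y(x, n) = 1 + 2*n
y(3, 2)**2 = (1 + 2*2)**2 = (1 + 4)**2 = 5**2 = 25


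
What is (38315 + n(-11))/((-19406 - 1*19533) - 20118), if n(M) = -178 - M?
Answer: -38148/59057 ≈ -0.64595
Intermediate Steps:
(38315 + n(-11))/((-19406 - 1*19533) - 20118) = (38315 + (-178 - 1*(-11)))/((-19406 - 1*19533) - 20118) = (38315 + (-178 + 11))/((-19406 - 19533) - 20118) = (38315 - 167)/(-38939 - 20118) = 38148/(-59057) = 38148*(-1/59057) = -38148/59057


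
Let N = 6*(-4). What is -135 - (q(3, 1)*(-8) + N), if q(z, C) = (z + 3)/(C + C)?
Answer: -87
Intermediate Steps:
q(z, C) = (3 + z)/(2*C) (q(z, C) = (3 + z)/((2*C)) = (3 + z)*(1/(2*C)) = (3 + z)/(2*C))
N = -24
-135 - (q(3, 1)*(-8) + N) = -135 - (((½)*(3 + 3)/1)*(-8) - 24) = -135 - (((½)*1*6)*(-8) - 24) = -135 - (3*(-8) - 24) = -135 - (-24 - 24) = -135 - 1*(-48) = -135 + 48 = -87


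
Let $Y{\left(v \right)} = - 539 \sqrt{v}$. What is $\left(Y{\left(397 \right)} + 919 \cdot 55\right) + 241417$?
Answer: $291962 - 539 \sqrt{397} \approx 2.8122 \cdot 10^{5}$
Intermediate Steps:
$\left(Y{\left(397 \right)} + 919 \cdot 55\right) + 241417 = \left(- 539 \sqrt{397} + 919 \cdot 55\right) + 241417 = \left(- 539 \sqrt{397} + 50545\right) + 241417 = \left(50545 - 539 \sqrt{397}\right) + 241417 = 291962 - 539 \sqrt{397}$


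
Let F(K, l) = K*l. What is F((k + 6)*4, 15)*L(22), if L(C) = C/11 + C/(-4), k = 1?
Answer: -1470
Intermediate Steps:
L(C) = -7*C/44 (L(C) = C*(1/11) + C*(-¼) = C/11 - C/4 = -7*C/44)
F((k + 6)*4, 15)*L(22) = (((1 + 6)*4)*15)*(-7/44*22) = ((7*4)*15)*(-7/2) = (28*15)*(-7/2) = 420*(-7/2) = -1470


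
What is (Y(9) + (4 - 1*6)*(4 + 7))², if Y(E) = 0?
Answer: 484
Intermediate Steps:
(Y(9) + (4 - 1*6)*(4 + 7))² = (0 + (4 - 1*6)*(4 + 7))² = (0 + (4 - 6)*11)² = (0 - 2*11)² = (0 - 22)² = (-22)² = 484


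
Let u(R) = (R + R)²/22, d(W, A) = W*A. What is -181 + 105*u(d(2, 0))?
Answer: -181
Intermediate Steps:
d(W, A) = A*W
u(R) = 2*R²/11 (u(R) = (2*R)²*(1/22) = (4*R²)*(1/22) = 2*R²/11)
-181 + 105*u(d(2, 0)) = -181 + 105*(2*(0*2)²/11) = -181 + 105*((2/11)*0²) = -181 + 105*((2/11)*0) = -181 + 105*0 = -181 + 0 = -181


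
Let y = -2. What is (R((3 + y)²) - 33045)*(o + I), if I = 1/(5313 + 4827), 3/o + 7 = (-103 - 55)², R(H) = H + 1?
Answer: -67771193/9372740 ≈ -7.2307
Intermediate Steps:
R(H) = 1 + H
o = 1/8319 (o = 3/(-7 + (-103 - 55)²) = 3/(-7 + (-158)²) = 3/(-7 + 24964) = 3/24957 = 3*(1/24957) = 1/8319 ≈ 0.00012021)
I = 1/10140 ≈ 9.8619e-5
(R((3 + y)²) - 33045)*(o + I) = ((1 + (3 - 2)²) - 33045)*(1/8319 + 1/10140) = ((1 + 1²) - 33045)*(2051/9372740) = ((1 + 1) - 33045)*(2051/9372740) = (2 - 33045)*(2051/9372740) = -33043*2051/9372740 = -67771193/9372740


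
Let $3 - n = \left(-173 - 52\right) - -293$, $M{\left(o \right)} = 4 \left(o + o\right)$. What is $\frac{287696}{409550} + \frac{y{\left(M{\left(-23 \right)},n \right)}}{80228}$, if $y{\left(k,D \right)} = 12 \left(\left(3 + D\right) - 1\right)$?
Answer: $\frac{2846456861}{4107172175} \approx 0.69305$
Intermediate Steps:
$M{\left(o \right)} = 8 o$ ($M{\left(o \right)} = 4 \cdot 2 o = 8 o$)
$n = -65$ ($n = 3 - \left(\left(-173 - 52\right) - -293\right) = 3 - \left(-225 + 293\right) = 3 - 68 = -65$)
$y{\left(k,D \right)} = 24 + 12 D$ ($y{\left(k,D \right)} = 12 \left(2 + D\right) = 24 + 12 D$)
$\frac{287696}{409550} + \frac{y{\left(M{\left(-23 \right)},n \right)}}{80228} = \frac{287696}{409550} + \frac{24 + 12 \left(-65\right)}{80228} = 287696 \cdot \frac{1}{409550} + \left(24 - 780\right) \frac{1}{80228} = \frac{143848}{204775} - \frac{189}{20057} = \frac{2846456861}{4107172175}$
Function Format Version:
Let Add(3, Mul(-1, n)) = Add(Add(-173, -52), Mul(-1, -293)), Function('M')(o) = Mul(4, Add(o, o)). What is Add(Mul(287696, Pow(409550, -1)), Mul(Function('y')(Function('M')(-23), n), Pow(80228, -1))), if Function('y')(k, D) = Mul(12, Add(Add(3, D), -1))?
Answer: Rational(2846456861, 4107172175) ≈ 0.69305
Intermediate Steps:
Function('M')(o) = Mul(8, o) (Function('M')(o) = Mul(4, Mul(2, o)) = Mul(8, o))
n = -65 (n = Add(3, Mul(-1, Add(Add(-173, -52), Mul(-1, -293)))) = Add(3, Mul(-1, Add(-225, 293))) = Add(3, Mul(-1, 68)) = Add(3, -68) = -65)
Function('y')(k, D) = Add(24, Mul(12, D)) (Function('y')(k, D) = Mul(12, Add(2, D)) = Add(24, Mul(12, D)))
Add(Mul(287696, Pow(409550, -1)), Mul(Function('y')(Function('M')(-23), n), Pow(80228, -1))) = Add(Mul(287696, Pow(409550, -1)), Mul(Add(24, Mul(12, -65)), Pow(80228, -1))) = Add(Mul(287696, Rational(1, 409550)), Mul(Add(24, -780), Rational(1, 80228))) = Add(Rational(143848, 204775), Mul(-756, Rational(1, 80228))) = Add(Rational(143848, 204775), Rational(-189, 20057)) = Rational(2846456861, 4107172175)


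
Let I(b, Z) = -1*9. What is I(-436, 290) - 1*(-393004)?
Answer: 392995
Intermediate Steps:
I(b, Z) = -9
I(-436, 290) - 1*(-393004) = -9 - 1*(-393004) = -9 + 393004 = 392995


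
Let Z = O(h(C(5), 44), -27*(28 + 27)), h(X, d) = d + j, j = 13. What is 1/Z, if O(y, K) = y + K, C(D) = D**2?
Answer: -1/1428 ≈ -0.00070028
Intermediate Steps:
h(X, d) = 13 + d (h(X, d) = d + 13 = 13 + d)
O(y, K) = K + y
Z = -1428 (Z = -27*(28 + 27) + (13 + 44) = -27*55 + 57 = -1485 + 57 = -1428)
1/Z = 1/(-1428) = -1/1428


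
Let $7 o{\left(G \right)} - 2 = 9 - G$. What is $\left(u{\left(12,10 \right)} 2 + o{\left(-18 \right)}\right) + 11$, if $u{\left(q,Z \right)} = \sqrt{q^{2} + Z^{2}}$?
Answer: $\frac{106}{7} + 4 \sqrt{61} \approx 46.384$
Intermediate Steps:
$u{\left(q,Z \right)} = \sqrt{Z^{2} + q^{2}}$
$o{\left(G \right)} = \frac{11}{7} - \frac{G}{7}$ ($o{\left(G \right)} = \frac{2}{7} + \frac{9 - G}{7} = \frac{2}{7} - \left(- \frac{9}{7} + \frac{G}{7}\right) = \frac{11}{7} - \frac{G}{7}$)
$\left(u{\left(12,10 \right)} 2 + o{\left(-18 \right)}\right) + 11 = \left(\sqrt{10^{2} + 12^{2}} \cdot 2 + \left(\frac{11}{7} - - \frac{18}{7}\right)\right) + 11 = \left(\sqrt{100 + 144} \cdot 2 + \left(\frac{11}{7} + \frac{18}{7}\right)\right) + 11 = \left(\sqrt{244} \cdot 2 + \frac{29}{7}\right) + 11 = \left(2 \sqrt{61} \cdot 2 + \frac{29}{7}\right) + 11 = \left(4 \sqrt{61} + \frac{29}{7}\right) + 11 = \left(\frac{29}{7} + 4 \sqrt{61}\right) + 11 = \frac{106}{7} + 4 \sqrt{61}$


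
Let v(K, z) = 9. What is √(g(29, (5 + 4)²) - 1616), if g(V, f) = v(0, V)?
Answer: I*√1607 ≈ 40.087*I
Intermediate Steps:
g(V, f) = 9
√(g(29, (5 + 4)²) - 1616) = √(9 - 1616) = √(-1607) = I*√1607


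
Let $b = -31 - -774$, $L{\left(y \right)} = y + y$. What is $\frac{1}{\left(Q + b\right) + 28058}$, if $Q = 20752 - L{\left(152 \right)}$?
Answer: $\frac{1}{49249} \approx 2.0305 \cdot 10^{-5}$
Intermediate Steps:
$L{\left(y \right)} = 2 y$
$b = 743$ ($b = -31 + 774 = 743$)
$Q = 20448$ ($Q = 20752 - 2 \cdot 152 = 20752 - 304 = 20448$)
$\frac{1}{\left(Q + b\right) + 28058} = \frac{1}{\left(20448 + 743\right) + 28058} = \frac{1}{21191 + 28058} = \frac{1}{49249}$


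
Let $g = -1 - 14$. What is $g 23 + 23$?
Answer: $-322$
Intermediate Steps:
$g = -15$ ($g = -1 - 14 = -15$)
$g 23 + 23 = \left(-15\right) 23 + 23 = -345 + 23 = -322$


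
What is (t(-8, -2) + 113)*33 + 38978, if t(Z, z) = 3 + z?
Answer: 42740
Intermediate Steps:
(t(-8, -2) + 113)*33 + 38978 = ((3 - 2) + 113)*33 + 38978 = (1 + 113)*33 + 38978 = 114*33 + 38978 = 3762 + 38978 = 42740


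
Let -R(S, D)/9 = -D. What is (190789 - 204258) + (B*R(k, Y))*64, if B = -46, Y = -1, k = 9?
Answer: 13027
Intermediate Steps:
R(S, D) = 9*D (R(S, D) = -(-9)*D = 9*D)
(190789 - 204258) + (B*R(k, Y))*64 = (190789 - 204258) - 414*(-1)*64 = -13469 - 46*(-9)*64 = -13469 + 414*64 = -13469 + 26496 = 13027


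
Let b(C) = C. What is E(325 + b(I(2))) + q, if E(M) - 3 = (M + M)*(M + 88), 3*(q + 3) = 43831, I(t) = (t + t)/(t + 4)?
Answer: 2556407/9 ≈ 2.8405e+5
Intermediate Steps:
I(t) = 2*t/(4 + t) (I(t) = (2*t)/(4 + t) = 2*t/(4 + t))
q = 43822/3 (q = -3 + (⅓)*43831 = -3 + 43831/3 = 43822/3 ≈ 14607.)
E(M) = 3 + 2*M*(88 + M) (E(M) = 3 + (M + M)*(M + 88) = 3 + (2*M)*(88 + M) = 3 + 2*M*(88 + M))
E(325 + b(I(2))) + q = (3 + 2*(325 + 2*2/(4 + 2))² + 176*(325 + 2*2/(4 + 2))) + 43822/3 = (3 + 2*(325 + 2*2/6)² + 176*(325 + 2*2/6)) + 43822/3 = (3 + 2*(325 + 2*2*(⅙))² + 176*(325 + 2*2*(⅙))) + 43822/3 = (3 + 2*(325 + ⅔)² + 176*(325 + ⅔)) + 43822/3 = (3 + 2*(977/3)² + 176*(977/3)) + 43822/3 = (3 + 2*(954529/9) + 171952/3) + 43822/3 = (3 + 1909058/9 + 171952/3) + 43822/3 = 2424941/9 + 43822/3 = 2556407/9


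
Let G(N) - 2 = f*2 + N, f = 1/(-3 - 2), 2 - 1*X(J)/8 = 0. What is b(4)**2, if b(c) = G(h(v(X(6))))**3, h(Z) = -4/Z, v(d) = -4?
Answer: 4826809/15625 ≈ 308.92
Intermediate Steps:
X(J) = 16 (X(J) = 16 - 8*0 = 16 + 0 = 16)
f = -1/5 (f = 1/(-5) = -1/5 ≈ -0.20000)
G(N) = 8/5 + N (G(N) = 2 + (-1/5*2 + N) = 2 + (-2/5 + N) = 8/5 + N)
b(c) = 2197/125 (b(c) = (8/5 - 4/(-4))**3 = (8/5 - 4*(-1/4))**3 = (8/5 + 1)**3 = (13/5)**3 = 2197/125)
b(4)**2 = (2197/125)**2 = 4826809/15625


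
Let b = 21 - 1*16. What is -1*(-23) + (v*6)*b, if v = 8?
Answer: 263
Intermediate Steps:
b = 5 (b = 21 - 16 = 5)
-1*(-23) + (v*6)*b = -1*(-23) + (8*6)*5 = 23 + 48*5 = 23 + 240 = 263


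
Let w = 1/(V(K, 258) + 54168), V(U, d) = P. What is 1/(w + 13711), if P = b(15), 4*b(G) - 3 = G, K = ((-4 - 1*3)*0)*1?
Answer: 108345/1485518297 ≈ 7.2934e-5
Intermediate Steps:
K = 0 (K = ((-4 - 3)*0)*1 = -7*0*1 = 0*1 = 0)
b(G) = ¾ + G/4
P = 9/2 (P = ¾ + (¼)*15 = ¾ + 15/4 = 9/2 ≈ 4.5000)
V(U, d) = 9/2
w = 2/108345 (w = 1/(9/2 + 54168) = 1/(108345/2) = 2/108345 ≈ 1.8460e-5)
1/(w + 13711) = 1/(2/108345 + 13711) = 1/(1485518297/108345) = 108345/1485518297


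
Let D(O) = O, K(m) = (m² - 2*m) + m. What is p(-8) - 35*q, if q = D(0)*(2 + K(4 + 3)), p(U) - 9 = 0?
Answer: 9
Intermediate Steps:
p(U) = 9 (p(U) = 9 + 0 = 9)
K(m) = m² - m
q = 0 (q = 0*(2 + (4 + 3)*(-1 + (4 + 3))) = 0*(2 + 7*(-1 + 7)) = 0*(2 + 7*6) = 0*(2 + 42) = 0*44 = 0)
p(-8) - 35*q = 9 - 35*0 = 9 + 0 = 9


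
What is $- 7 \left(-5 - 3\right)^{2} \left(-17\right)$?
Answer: $7616$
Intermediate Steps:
$- 7 \left(-5 - 3\right)^{2} \left(-17\right) = - 7 \left(-8\right)^{2} \left(-17\right) = \left(-7\right) 64 \left(-17\right) = \left(-448\right) \left(-17\right) = 7616$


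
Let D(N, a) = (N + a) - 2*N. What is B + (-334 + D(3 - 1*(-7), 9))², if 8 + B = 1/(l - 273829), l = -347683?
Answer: 69744212103/621512 ≈ 1.1222e+5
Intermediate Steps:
D(N, a) = a - N
B = -4972097/621512 (B = -8 + 1/(-347683 - 273829) = -8 + 1/(-621512) = -8 - 1/621512 = -4972097/621512 ≈ -8.0000)
B + (-334 + D(3 - 1*(-7), 9))² = -4972097/621512 + (-334 + (9 - (3 - 1*(-7))))² = -4972097/621512 + (-334 + (9 - (3 + 7)))² = -4972097/621512 + (-334 + (9 - 1*10))² = -4972097/621512 + (-334 + (9 - 10))² = -4972097/621512 + (-334 - 1)² = -4972097/621512 + (-335)² = -4972097/621512 + 112225 = 69744212103/621512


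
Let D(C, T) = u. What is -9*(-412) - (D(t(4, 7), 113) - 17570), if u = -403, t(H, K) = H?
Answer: 21681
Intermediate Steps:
D(C, T) = -403
-9*(-412) - (D(t(4, 7), 113) - 17570) = -9*(-412) - (-403 - 17570) = 3708 - 1*(-17973) = 3708 + 17973 = 21681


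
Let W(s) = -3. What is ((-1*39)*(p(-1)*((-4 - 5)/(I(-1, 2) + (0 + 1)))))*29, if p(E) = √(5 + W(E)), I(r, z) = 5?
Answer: 3393*√2/2 ≈ 2399.2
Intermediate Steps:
p(E) = √2 (p(E) = √(5 - 3) = √2)
((-1*39)*(p(-1)*((-4 - 5)/(I(-1, 2) + (0 + 1)))))*29 = ((-1*39)*(√2*((-4 - 5)/(5 + (0 + 1)))))*29 = -39*√2*(-9/(5 + 1))*29 = -39*√2*(-9/6)*29 = -39*√2*(-9*⅙)*29 = -39*√2*(-3)/2*29 = -(-117)*√2/2*29 = (117*√2/2)*29 = 3393*√2/2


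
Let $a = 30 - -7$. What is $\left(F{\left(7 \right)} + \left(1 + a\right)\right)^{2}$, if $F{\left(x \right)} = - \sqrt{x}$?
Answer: $\left(38 - \sqrt{7}\right)^{2} \approx 1249.9$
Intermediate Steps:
$a = 37$ ($a = 30 + 7 = 37$)
$\left(F{\left(7 \right)} + \left(1 + a\right)\right)^{2} = \left(- \sqrt{7} + \left(1 + 37\right)\right)^{2} = \left(- \sqrt{7} + 38\right)^{2} = \left(38 - \sqrt{7}\right)^{2}$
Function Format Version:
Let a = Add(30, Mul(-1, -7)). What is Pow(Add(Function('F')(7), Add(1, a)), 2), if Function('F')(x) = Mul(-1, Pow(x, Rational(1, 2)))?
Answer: Pow(Add(38, Mul(-1, Pow(7, Rational(1, 2)))), 2) ≈ 1249.9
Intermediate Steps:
a = 37 (a = Add(30, 7) = 37)
Pow(Add(Function('F')(7), Add(1, a)), 2) = Pow(Add(Mul(-1, Pow(7, Rational(1, 2))), Add(1, 37)), 2) = Pow(Add(Mul(-1, Pow(7, Rational(1, 2))), 38), 2) = Pow(Add(38, Mul(-1, Pow(7, Rational(1, 2)))), 2)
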